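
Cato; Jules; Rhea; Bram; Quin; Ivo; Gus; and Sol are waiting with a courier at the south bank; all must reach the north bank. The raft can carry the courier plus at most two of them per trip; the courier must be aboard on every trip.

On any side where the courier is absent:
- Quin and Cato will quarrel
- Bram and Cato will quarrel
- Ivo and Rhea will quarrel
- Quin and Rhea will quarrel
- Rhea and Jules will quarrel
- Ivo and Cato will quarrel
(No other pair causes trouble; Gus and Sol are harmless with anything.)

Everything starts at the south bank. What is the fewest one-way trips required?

Counting alone: the courier can take at most 2 across per trip to the north bank, so moving all 8 needs at least 4 loaded trips out, with a return between consecutive ones — at least 7 crossings.
The safety rule pushes this higher. Following every safe sequence of crossings, the most of the 8 that can be at the north bank as the raft arrives there on crossing 7 is 6 — never all 8.
So no plan with fewer than 9 crossings exists, and this one achieves 9:
1. Courier goes to the north bank with Cato and Rhea.  [the south bank: Bram, Gus, Ivo, Jules, Quin, Sol | the north bank: Cato, Rhea]
2. Courier goes back to the south bank alone.  [the south bank: Bram, Gus, Ivo, Jules, Quin, Sol | the north bank: Cato, Rhea]
3. Courier goes to the north bank with Bram and Jules.  [the south bank: Gus, Ivo, Quin, Sol | the north bank: Bram, Cato, Jules, Rhea]
4. Courier goes back to the south bank with Cato and Rhea.  [the south bank: Cato, Gus, Ivo, Quin, Rhea, Sol | the north bank: Bram, Jules]
5. Courier goes to the north bank with Ivo and Quin.  [the south bank: Cato, Gus, Rhea, Sol | the north bank: Bram, Ivo, Jules, Quin]
6. Courier goes back to the south bank alone.  [the south bank: Cato, Gus, Rhea, Sol | the north bank: Bram, Ivo, Jules, Quin]
7. Courier goes to the north bank with Gus and Sol.  [the south bank: Cato, Rhea | the north bank: Bram, Gus, Ivo, Jules, Quin, Sol]
8. Courier goes back to the south bank alone.  [the south bank: Cato, Rhea | the north bank: Bram, Gus, Ivo, Jules, Quin, Sol]
9. Courier goes to the north bank with Cato and Rhea.  [the south bank: — | the north bank: Bram, Cato, Gus, Ivo, Jules, Quin, Rhea, Sol]

9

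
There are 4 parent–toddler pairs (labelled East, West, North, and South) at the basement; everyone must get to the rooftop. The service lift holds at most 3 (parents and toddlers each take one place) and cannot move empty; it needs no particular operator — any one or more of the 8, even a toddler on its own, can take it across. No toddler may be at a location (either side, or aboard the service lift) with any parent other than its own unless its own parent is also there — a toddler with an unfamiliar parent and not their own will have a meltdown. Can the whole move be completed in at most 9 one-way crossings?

Yes

Yes — this plan uses 9 crossings (≤ 9):
1. parent East and toddler East cross → the rooftop.
2. parent East crosses ← the basement.
3. parent East, parent West, and toddler West cross → the rooftop.
4. parent East and toddler East cross ← the basement.
5. parent East, parent North, and parent South cross → the rooftop.
6. toddler West crosses ← the basement.
7. toddler East and toddler West cross → the rooftop.
8. toddler East crosses ← the basement.
9. toddler East, toddler North, and toddler South cross → the rooftop.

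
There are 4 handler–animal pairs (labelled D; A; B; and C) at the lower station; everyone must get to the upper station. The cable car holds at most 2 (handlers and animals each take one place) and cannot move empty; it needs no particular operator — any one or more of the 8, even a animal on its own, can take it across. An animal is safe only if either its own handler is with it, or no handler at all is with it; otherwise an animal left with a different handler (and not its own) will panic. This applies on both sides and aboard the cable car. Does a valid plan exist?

No

Following every safe sequence of crossings from the start, the most of the 8 that can be at the upper station as the cable car arrives there on crossings 1, 3, 5 is 2, 3, 4 respectively; the best ever achieved is 4 of 8.
From crossing 7 on, no configuration arises that was not already reachable earlier: only 44 distinct safe configurations (who is on which side, and where the cable car is) can ever be reached, none of them has everyone across, and every continuation just revisits them. So no valid plan exists.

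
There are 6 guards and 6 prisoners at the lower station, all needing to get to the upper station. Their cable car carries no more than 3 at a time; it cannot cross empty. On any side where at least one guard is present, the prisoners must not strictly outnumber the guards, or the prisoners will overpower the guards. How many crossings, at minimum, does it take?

impossible

Following every safe sequence of crossings from the start, the most of the 12 that can be at the upper station as the cable car arrives there on crossings 1, 3, 5 is 3, 5, 6 respectively; the best ever achieved is 6 of 12.
From crossing 7 on, no configuration arises that was not already reachable earlier: only 17 distinct safe configurations (who is on which side, and where the cable car is) can ever be reached, none of them has everyone across, and every continuation just revisits them. They are: 0 guards + 0 prisoners across (cable car back at the start); 0 guards + 1 prisoner across (cable car there); 0 guards + 1 prisoner across (cable car back at the start); 0 guards + 2 prisoners across (cable car there); 0 guards + 2 prisoners across (cable car back at the start); 0 guards + 3 prisoners across (cable car there); 0 guards + 3 prisoners across (cable car back at the start); 0 guards + 4 prisoners across (cable car there); 0 guards + 4 prisoners across (cable car back at the start); 0 guards + 5 prisoners across (cable car there); 0 guards + 5 prisoners across (cable car back at the start); 0 guards + 6 prisoners across (cable car there); 1 guard + 1 prisoner across (cable car there); 1 guard + 1 prisoner across (cable car back at the start); 2 guards + 2 prisoners across (cable car there); 2 guards + 2 prisoners across (cable car back at the start); 3 guards + 3 prisoners across (cable car there). So no valid plan exists.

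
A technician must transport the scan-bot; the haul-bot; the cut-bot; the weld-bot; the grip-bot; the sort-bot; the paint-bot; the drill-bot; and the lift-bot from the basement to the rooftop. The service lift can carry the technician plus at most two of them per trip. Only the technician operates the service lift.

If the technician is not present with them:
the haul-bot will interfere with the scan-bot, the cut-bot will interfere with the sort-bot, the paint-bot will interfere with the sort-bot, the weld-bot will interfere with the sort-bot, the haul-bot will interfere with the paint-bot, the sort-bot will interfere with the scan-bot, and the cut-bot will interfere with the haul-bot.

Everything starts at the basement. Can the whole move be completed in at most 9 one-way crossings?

No

Counting alone: the technician can take at most 2 across per trip to the rooftop, so moving all 9 needs at least 5 loaded trips out, with a return between consecutive ones — at least 9 crossings.
The safety rule pushes this higher. Following every safe sequence of crossings, the most of the 9 that can be at the rooftop as the service lift arrives there on crossing 9 is 8 — never all 9.
So the move cannot be finished within 9 crossings. (The shortest complete plan takes 11:)
1. Technician goes to the rooftop with the haul-bot and the sort-bot.  [the basement: the cut-bot, the drill-bot, the grip-bot, the lift-bot, the paint-bot, the scan-bot, the weld-bot | the rooftop: the haul-bot, the sort-bot]
2. Technician goes back to the basement alone.  [the basement: the cut-bot, the drill-bot, the grip-bot, the lift-bot, the paint-bot, the scan-bot, the weld-bot | the rooftop: the haul-bot, the sort-bot]
3. Technician goes to the rooftop with the grip-bot.  [the basement: the cut-bot, the drill-bot, the lift-bot, the paint-bot, the scan-bot, the weld-bot | the rooftop: the grip-bot, the haul-bot, the sort-bot]
4. Technician goes back to the basement alone.  [the basement: the cut-bot, the drill-bot, the lift-bot, the paint-bot, the scan-bot, the weld-bot | the rooftop: the grip-bot, the haul-bot, the sort-bot]
5. Technician goes to the rooftop with the cut-bot and the scan-bot.  [the basement: the drill-bot, the lift-bot, the paint-bot, the weld-bot | the rooftop: the cut-bot, the grip-bot, the haul-bot, the scan-bot, the sort-bot]
6. Technician goes back to the basement with the haul-bot and the sort-bot.  [the basement: the drill-bot, the haul-bot, the lift-bot, the paint-bot, the sort-bot, the weld-bot | the rooftop: the cut-bot, the grip-bot, the scan-bot]
7. Technician goes to the rooftop with the paint-bot and the weld-bot.  [the basement: the drill-bot, the haul-bot, the lift-bot, the sort-bot | the rooftop: the cut-bot, the grip-bot, the paint-bot, the scan-bot, the weld-bot]
8. Technician goes back to the basement alone.  [the basement: the drill-bot, the haul-bot, the lift-bot, the sort-bot | the rooftop: the cut-bot, the grip-bot, the paint-bot, the scan-bot, the weld-bot]
9. Technician goes to the rooftop with the drill-bot and the lift-bot.  [the basement: the haul-bot, the sort-bot | the rooftop: the cut-bot, the drill-bot, the grip-bot, the lift-bot, the paint-bot, the scan-bot, the weld-bot]
10. Technician goes back to the basement alone.  [the basement: the haul-bot, the sort-bot | the rooftop: the cut-bot, the drill-bot, the grip-bot, the lift-bot, the paint-bot, the scan-bot, the weld-bot]
11. Technician goes to the rooftop with the haul-bot and the sort-bot.  [the basement: — | the rooftop: the cut-bot, the drill-bot, the grip-bot, the haul-bot, the lift-bot, the paint-bot, the scan-bot, the sort-bot, the weld-bot]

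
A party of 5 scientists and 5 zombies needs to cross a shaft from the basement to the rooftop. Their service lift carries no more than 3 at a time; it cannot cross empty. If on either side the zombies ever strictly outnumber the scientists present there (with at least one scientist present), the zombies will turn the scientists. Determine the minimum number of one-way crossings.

11

Counting alone: each trip to the rooftop takes at most 3 across and each return brings at least 1 back, so after t trips out (and t−1 returns) at most 3t − (t−1) of the 10 are across; that first reaches 10 at t = 5, so at least 9 crossings are needed.
The safety rule pushes this higher. Following every safe sequence of crossings, the most of the 10 that can be at the rooftop as the service lift arrives there on crossing 9 is 9 — never all 10.
So no plan with fewer than 11 crossings exists, and this one achieves 11:
1. 2 zombies → the rooftop.  (the basement: 5S 3Z; the rooftop: 0S 2Z)
2. 1 zombie ← the basement.  (the basement: 5S 4Z; the rooftop: 0S 1Z)
3. 3 zombies → the rooftop.  (the basement: 5S 1Z; the rooftop: 0S 4Z)
4. 1 zombie ← the basement.  (the basement: 5S 2Z; the rooftop: 0S 3Z)
5. 3 scientists → the rooftop.  (the basement: 2S 2Z; the rooftop: 3S 3Z)
6. 1 scientist and 1 zombie ← the basement.  (the basement: 3S 3Z; the rooftop: 2S 2Z)
7. 3 scientists → the rooftop.  (the basement: 0S 3Z; the rooftop: 5S 2Z)
8. 1 zombie ← the basement.  (the basement: 0S 4Z; the rooftop: 5S 1Z)
9. 2 zombies → the rooftop.  (the basement: 0S 2Z; the rooftop: 5S 3Z)
10. 1 zombie ← the basement.  (the basement: 0S 3Z; the rooftop: 5S 2Z)
11. 3 zombies → the rooftop.  (the basement: 0S 0Z; the rooftop: 5S 5Z)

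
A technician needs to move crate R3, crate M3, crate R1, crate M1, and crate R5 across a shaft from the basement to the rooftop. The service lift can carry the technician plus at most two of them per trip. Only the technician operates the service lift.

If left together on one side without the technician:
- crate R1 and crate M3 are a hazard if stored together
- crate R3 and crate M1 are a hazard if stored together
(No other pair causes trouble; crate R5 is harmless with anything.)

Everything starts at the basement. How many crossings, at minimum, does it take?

Counting alone: the technician can take at most 2 across per trip to the rooftop, so moving all 5 needs at least 3 loaded trips out, with a return between consecutive ones — at least 5 crossings.
The plan below uses exactly 5 crossings, so it is optimal:
1. Technician goes to the rooftop with crate M3 and crate R3.
2. Technician goes back to the basement alone.
3. Technician goes to the rooftop with crate R5.
4. Technician goes back to the basement alone.
5. Technician goes to the rooftop with crate M1 and crate R1.

5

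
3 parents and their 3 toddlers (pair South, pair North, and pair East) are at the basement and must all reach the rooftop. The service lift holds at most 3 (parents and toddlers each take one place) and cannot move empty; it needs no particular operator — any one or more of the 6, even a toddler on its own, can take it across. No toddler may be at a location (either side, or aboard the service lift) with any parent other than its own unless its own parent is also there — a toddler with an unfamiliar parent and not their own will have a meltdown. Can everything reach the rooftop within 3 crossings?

No

Counting alone: each trip to the rooftop takes at most 3 across and each return brings at least 1 back, so after t trips out (and t−1 returns) at most 3t − (t−1) of the 6 are across; that first reaches 6 at t = 3, so at least 5 crossings are needed.
Since 3 < 5, 3 crossings cannot be enough. (The shortest complete plan in fact takes 5:)
1. parent South and toddler South cross → the rooftop.
2. parent South crosses ← the basement.
3. parent East, parent North, and parent South cross → the rooftop.
4. toddler South crosses ← the basement.
5. toddler East, toddler North, and toddler South cross → the rooftop.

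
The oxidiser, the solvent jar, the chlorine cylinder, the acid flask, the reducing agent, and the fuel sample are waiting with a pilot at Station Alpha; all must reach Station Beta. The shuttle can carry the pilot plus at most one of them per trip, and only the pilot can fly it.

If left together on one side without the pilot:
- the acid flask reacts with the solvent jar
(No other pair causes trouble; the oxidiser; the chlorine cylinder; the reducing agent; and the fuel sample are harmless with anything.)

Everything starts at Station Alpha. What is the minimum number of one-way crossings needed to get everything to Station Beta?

Counting alone: the pilot can take at most 1 across per trip to Station Beta, so moving all 6 needs at least 6 loaded trips out, with a return between consecutive ones — at least 11 crossings.
The plan below uses exactly 11 crossings, so it is optimal:
1. Pilot goes to Station Beta with the solvent jar.
2. Pilot goes back to Station Alpha alone.
3. Pilot goes to Station Beta with the oxidiser.
4. Pilot goes back to Station Alpha alone.
5. Pilot goes to Station Beta with the chlorine cylinder.
6. Pilot goes back to Station Alpha alone.
7. Pilot goes to Station Beta with the reducing agent.
8. Pilot goes back to Station Alpha alone.
9. Pilot goes to Station Beta with the fuel sample.
10. Pilot goes back to Station Alpha alone.
11. Pilot goes to Station Beta with the acid flask.

11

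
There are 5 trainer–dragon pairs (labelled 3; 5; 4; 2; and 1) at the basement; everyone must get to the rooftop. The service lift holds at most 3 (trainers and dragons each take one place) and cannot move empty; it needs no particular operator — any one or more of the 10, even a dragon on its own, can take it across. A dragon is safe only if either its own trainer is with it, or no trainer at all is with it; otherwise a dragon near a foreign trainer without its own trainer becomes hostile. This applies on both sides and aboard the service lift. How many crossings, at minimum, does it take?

Counting alone: each trip to the rooftop takes at most 3 across and each return brings at least 1 back, so after t trips out (and t−1 returns) at most 3t − (t−1) of the 10 are across; that first reaches 10 at t = 5, so at least 9 crossings are needed.
The safety rule pushes this higher. Following every safe sequence of crossings, the most of the 10 that can be at the rooftop as the service lift arrives there on crossing 9 is 9 — never all 10.
So no plan with fewer than 11 crossings exists, and this one achieves 11:
1. dragon 3 and trainer 3 cross → the rooftop.
2. trainer 3 crosses ← the basement.
3. dragon 2, dragon 4, and dragon 5 cross → the rooftop.
4. dragon 3 crosses ← the basement.
5. trainer 2, trainer 4, and trainer 5 cross → the rooftop.
6. dragon 5 and trainer 5 cross ← the basement.
7. trainer 1, trainer 3, and trainer 5 cross → the rooftop.
8. dragon 4 crosses ← the basement.
9. dragon 3 and dragon 5 cross → the rooftop.
10. dragon 3 crosses ← the basement.
11. dragon 1, dragon 3, and dragon 4 cross → the rooftop.

11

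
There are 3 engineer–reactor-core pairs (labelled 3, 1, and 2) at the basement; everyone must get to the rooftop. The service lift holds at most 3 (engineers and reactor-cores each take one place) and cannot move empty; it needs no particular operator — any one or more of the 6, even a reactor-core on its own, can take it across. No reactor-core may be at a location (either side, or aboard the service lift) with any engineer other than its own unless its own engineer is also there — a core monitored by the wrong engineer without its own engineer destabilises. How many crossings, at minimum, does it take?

Counting alone: each trip to the rooftop takes at most 3 across and each return brings at least 1 back, so after t trips out (and t−1 returns) at most 3t − (t−1) of the 6 are across; that first reaches 6 at t = 3, so at least 5 crossings are needed.
The plan below uses exactly 5 crossings, so it is optimal:
1. engineer 3 and reactor-core 3 cross → the rooftop.
2. engineer 3 crosses ← the basement.
3. engineer 1, engineer 2, and engineer 3 cross → the rooftop.
4. reactor-core 3 crosses ← the basement.
5. reactor-core 1, reactor-core 2, and reactor-core 3 cross → the rooftop.

5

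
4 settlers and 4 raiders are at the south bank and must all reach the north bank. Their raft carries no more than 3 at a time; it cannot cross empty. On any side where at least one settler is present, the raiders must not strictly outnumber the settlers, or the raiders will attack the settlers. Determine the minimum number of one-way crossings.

Counting alone: each trip to the north bank takes at most 3 across and each return brings at least 1 back, so after t trips out (and t−1 returns) at most 3t − (t−1) of the 8 are across; that first reaches 8 at t = 4, so at least 7 crossings are needed.
The safety rule pushes this higher. Following every safe sequence of crossings, the most of the 8 that can be at the north bank as the raft arrives there on crossing 7 is 7 — never all 8.
So no plan with fewer than 9 crossings exists, and this one achieves 9:
1. 2 raiders → the north bank.  (the south bank: 4S 2R; the north bank: 0S 2R)
2. 1 raider ← the south bank.  (the south bank: 4S 3R; the north bank: 0S 1R)
3. 3 raiders → the north bank.  (the south bank: 4S 0R; the north bank: 0S 4R)
4. 1 raider ← the south bank.  (the south bank: 4S 1R; the north bank: 0S 3R)
5. 3 settlers → the north bank.  (the south bank: 1S 1R; the north bank: 3S 3R)
6. 1 settler and 1 raider ← the south bank.  (the south bank: 2S 2R; the north bank: 2S 2R)
7. 2 settlers → the north bank.  (the south bank: 0S 2R; the north bank: 4S 2R)
8. 1 raider ← the south bank.  (the south bank: 0S 3R; the north bank: 4S 1R)
9. 3 raiders → the north bank.  (the south bank: 0S 0R; the north bank: 4S 4R)

9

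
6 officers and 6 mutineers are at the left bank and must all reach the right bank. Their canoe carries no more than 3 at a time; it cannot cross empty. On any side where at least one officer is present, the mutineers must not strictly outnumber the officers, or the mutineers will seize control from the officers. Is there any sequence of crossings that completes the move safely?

No

Following every safe sequence of crossings from the start, the most of the 12 that can be at the right bank as the canoe arrives there on crossings 1, 3, 5 is 3, 5, 6 respectively; the best ever achieved is 6 of 12.
From crossing 7 on, no configuration arises that was not already reachable earlier: only 17 distinct safe configurations (who is on which side, and where the canoe is) can ever be reached, none of them has everyone across, and every continuation just revisits them. They are: 0 officers + 0 mutineers across (canoe back at the start); 0 officers + 1 mutineer across (canoe there); 0 officers + 1 mutineer across (canoe back at the start); 0 officers + 2 mutineers across (canoe there); 0 officers + 2 mutineers across (canoe back at the start); 0 officers + 3 mutineers across (canoe there); 0 officers + 3 mutineers across (canoe back at the start); 0 officers + 4 mutineers across (canoe there); 0 officers + 4 mutineers across (canoe back at the start); 0 officers + 5 mutineers across (canoe there); 0 officers + 5 mutineers across (canoe back at the start); 0 officers + 6 mutineers across (canoe there); 1 officer + 1 mutineer across (canoe there); 1 officer + 1 mutineer across (canoe back at the start); 2 officers + 2 mutineers across (canoe there); 2 officers + 2 mutineers across (canoe back at the start); 3 officers + 3 mutineers across (canoe there). So no valid plan exists.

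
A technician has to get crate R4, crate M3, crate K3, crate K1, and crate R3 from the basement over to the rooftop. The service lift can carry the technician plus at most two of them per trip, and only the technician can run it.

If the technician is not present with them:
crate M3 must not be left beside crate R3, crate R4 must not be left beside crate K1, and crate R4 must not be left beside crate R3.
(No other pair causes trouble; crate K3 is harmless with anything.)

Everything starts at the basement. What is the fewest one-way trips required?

5

Counting alone: the technician can take at most 2 across per trip to the rooftop, so moving all 5 needs at least 3 loaded trips out, with a return between consecutive ones — at least 5 crossings.
The plan below uses exactly 5 crossings, so it is optimal:
1. Technician goes to the rooftop with crate M3 and crate R4.
2. Technician goes back to the basement alone.
3. Technician goes to the rooftop with crate K3.
4. Technician goes back to the basement alone.
5. Technician goes to the rooftop with crate K1 and crate R3.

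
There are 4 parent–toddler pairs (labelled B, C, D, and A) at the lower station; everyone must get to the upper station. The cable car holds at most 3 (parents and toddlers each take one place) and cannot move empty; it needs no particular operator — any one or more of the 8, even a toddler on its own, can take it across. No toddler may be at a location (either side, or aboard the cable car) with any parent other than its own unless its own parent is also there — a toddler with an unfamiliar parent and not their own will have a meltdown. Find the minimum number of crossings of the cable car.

Counting alone: each trip to the upper station takes at most 3 across and each return brings at least 1 back, so after t trips out (and t−1 returns) at most 3t − (t−1) of the 8 are across; that first reaches 8 at t = 4, so at least 7 crossings are needed.
The safety rule pushes this higher. Following every safe sequence of crossings, the most of the 8 that can be at the upper station as the cable car arrives there on crossing 7 is 7 — never all 8.
So no plan with fewer than 9 crossings exists, and this one achieves 9:
1. parent B and toddler B cross → the upper station.
2. parent B crosses ← the lower station.
3. parent B, parent C, and toddler C cross → the upper station.
4. parent B and toddler B cross ← the lower station.
5. parent A, parent B, and parent D cross → the upper station.
6. toddler C crosses ← the lower station.
7. toddler B and toddler C cross → the upper station.
8. toddler B crosses ← the lower station.
9. toddler A, toddler B, and toddler D cross → the upper station.

9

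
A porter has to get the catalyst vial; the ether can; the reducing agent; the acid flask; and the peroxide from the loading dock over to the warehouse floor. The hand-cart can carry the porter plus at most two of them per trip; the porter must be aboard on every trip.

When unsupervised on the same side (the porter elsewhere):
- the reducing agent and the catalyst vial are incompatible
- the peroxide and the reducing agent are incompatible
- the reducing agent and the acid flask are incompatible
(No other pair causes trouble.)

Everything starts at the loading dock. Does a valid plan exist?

1. Porter goes to the warehouse floor with the catalyst vial and the reducing agent.  [the loading dock: the acid flask, the ether can, the peroxide | the warehouse floor: the catalyst vial, the reducing agent]
2. Porter goes back to the loading dock with the reducing agent.  [the loading dock: the acid flask, the ether can, the peroxide, the reducing agent | the warehouse floor: the catalyst vial]
3. Porter goes to the warehouse floor with the acid flask and the peroxide.  [the loading dock: the ether can, the reducing agent | the warehouse floor: the acid flask, the catalyst vial, the peroxide]
4. Porter goes back to the loading dock alone.  [the loading dock: the ether can, the reducing agent | the warehouse floor: the acid flask, the catalyst vial, the peroxide]
5. Porter goes to the warehouse floor with the ether can and the reducing agent.  [the loading dock: — | the warehouse floor: the acid flask, the catalyst vial, the ether can, the peroxide, the reducing agent]

Yes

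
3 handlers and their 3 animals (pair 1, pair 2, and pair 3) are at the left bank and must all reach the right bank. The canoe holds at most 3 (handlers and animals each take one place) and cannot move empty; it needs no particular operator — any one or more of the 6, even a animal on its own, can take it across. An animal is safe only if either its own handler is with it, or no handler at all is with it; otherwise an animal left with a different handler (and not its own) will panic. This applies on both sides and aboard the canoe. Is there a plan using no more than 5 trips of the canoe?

Yes

Yes — this plan uses 5 crossings (≤ 5):
1. animal 1 and handler 1 cross → the right bank.
2. handler 1 crosses ← the left bank.
3. handler 1, handler 2, and handler 3 cross → the right bank.
4. animal 1 crosses ← the left bank.
5. animal 1, animal 2, and animal 3 cross → the right bank.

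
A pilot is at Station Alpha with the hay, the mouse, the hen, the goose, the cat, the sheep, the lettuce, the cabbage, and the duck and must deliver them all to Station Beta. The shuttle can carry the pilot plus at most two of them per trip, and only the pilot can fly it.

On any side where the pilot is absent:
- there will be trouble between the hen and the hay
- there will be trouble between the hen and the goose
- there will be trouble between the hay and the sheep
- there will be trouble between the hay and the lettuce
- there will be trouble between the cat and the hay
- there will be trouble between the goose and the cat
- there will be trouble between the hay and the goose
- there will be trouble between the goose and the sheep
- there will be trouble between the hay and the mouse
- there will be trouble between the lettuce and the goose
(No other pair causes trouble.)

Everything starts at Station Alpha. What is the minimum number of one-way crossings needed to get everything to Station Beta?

impossible

Following every safe sequence of crossings from the start, the most of the 9 that can be at Station Beta as the shuttle arrives there on crossings 1, 3, 5, 7, 9 is 2, 3, 4, 5, 6 respectively; the best ever achieved is 6 of 9.
From crossing 11 on, no configuration arises that was not already reachable earlier: only 92 distinct safe configurations (who is on which side, and where the shuttle is) can ever be reached, none of them has everyone across, and every continuation just revisits them. So no valid plan exists.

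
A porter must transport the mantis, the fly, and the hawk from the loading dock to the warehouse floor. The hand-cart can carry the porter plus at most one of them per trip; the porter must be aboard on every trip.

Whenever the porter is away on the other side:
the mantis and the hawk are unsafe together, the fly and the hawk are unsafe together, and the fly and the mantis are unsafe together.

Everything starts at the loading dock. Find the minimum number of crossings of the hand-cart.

Whatever the first load, the items left behind include a forbidden pair without the porter. No opening move is safe, so no plan exists.

impossible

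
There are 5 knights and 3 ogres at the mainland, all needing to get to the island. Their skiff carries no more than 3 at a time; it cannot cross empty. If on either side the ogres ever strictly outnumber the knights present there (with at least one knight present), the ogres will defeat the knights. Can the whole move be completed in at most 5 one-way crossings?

No

Counting alone: each trip to the island takes at most 3 across and each return brings at least 1 back, so after t trips out (and t−1 returns) at most 3t − (t−1) of the 8 are across; that first reaches 8 at t = 4, so at least 7 crossings are needed.
Since 5 < 7, 5 crossings cannot be enough. (The shortest complete plan in fact takes 7:)
1. 2 ogres → the island.  (the mainland: 5K 1O; the island: 0K 2O)
2. 1 ogre ← the mainland.  (the mainland: 5K 2O; the island: 0K 1O)
3. 2 knights and 1 ogre → the island.  (the mainland: 3K 1O; the island: 2K 2O)
4. 1 ogre ← the mainland.  (the mainland: 3K 2O; the island: 2K 1O)
5. 1 knight and 2 ogres → the island.  (the mainland: 2K 0O; the island: 3K 3O)
6. 1 ogre ← the mainland.  (the mainland: 2K 1O; the island: 3K 2O)
7. 2 knights and 1 ogre → the island.  (the mainland: 0K 0O; the island: 5K 3O)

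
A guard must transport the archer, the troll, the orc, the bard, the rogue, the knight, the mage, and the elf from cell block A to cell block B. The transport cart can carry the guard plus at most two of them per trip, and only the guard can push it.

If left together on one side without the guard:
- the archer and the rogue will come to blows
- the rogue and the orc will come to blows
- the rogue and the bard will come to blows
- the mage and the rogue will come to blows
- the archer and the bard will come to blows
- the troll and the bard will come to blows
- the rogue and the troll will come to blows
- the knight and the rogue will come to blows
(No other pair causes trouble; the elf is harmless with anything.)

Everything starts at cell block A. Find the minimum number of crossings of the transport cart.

13

Counting alone: the guard can take at most 2 across per trip to cell block B, so moving all 8 needs at least 4 loaded trips out, with a return between consecutive ones — at least 7 crossings.
The safety rule pushes this higher. Following every safe sequence of crossings, the most of the 8 that can be at cell block B as the transport cart arrives there on crossings 7, 9, 11 is 5, 6, 7 respectively — never all 8.
So no plan with fewer than 13 crossings exists, and this one achieves 13:
1. Guard goes to cell block B with the bard and the rogue.  [cell block A: the archer, the elf, the knight, the mage, the orc, the troll | cell block B: the bard, the rogue]
2. Guard goes back to cell block A with the bard.  [cell block A: the archer, the bard, the elf, the knight, the mage, the orc, the troll | cell block B: the rogue]
3. Guard goes to cell block B with the archer and the troll.  [cell block A: the bard, the elf, the knight, the mage, the orc | cell block B: the archer, the rogue, the troll]
4. Guard goes back to cell block A with the rogue.  [cell block A: the bard, the elf, the knight, the mage, the orc, the rogue | cell block B: the archer, the troll]
5. Guard goes to cell block B with the orc and the rogue.  [cell block A: the bard, the elf, the knight, the mage | cell block B: the archer, the orc, the rogue, the troll]
6. Guard goes back to cell block A with the rogue.  [cell block A: the bard, the elf, the knight, the mage, the rogue | cell block B: the archer, the orc, the troll]
7. Guard goes to cell block B with the knight and the rogue.  [cell block A: the bard, the elf, the mage | cell block B: the archer, the knight, the orc, the rogue, the troll]
8. Guard goes back to cell block A with the rogue.  [cell block A: the bard, the elf, the mage, the rogue | cell block B: the archer, the knight, the orc, the troll]
9. Guard goes to cell block B with the bard and the mage.  [cell block A: the elf, the rogue | cell block B: the archer, the bard, the knight, the mage, the orc, the troll]
10. Guard goes back to cell block A with the bard.  [cell block A: the bard, the elf, the rogue | cell block B: the archer, the knight, the mage, the orc, the troll]
11. Guard goes to cell block B with the bard and the elf.  [cell block A: the rogue | cell block B: the archer, the bard, the elf, the knight, the mage, the orc, the troll]
12. Guard goes back to cell block A with the bard.  [cell block A: the bard, the rogue | cell block B: the archer, the elf, the knight, the mage, the orc, the troll]
13. Guard goes to cell block B with the bard and the rogue.  [cell block A: — | cell block B: the archer, the bard, the elf, the knight, the mage, the orc, the rogue, the troll]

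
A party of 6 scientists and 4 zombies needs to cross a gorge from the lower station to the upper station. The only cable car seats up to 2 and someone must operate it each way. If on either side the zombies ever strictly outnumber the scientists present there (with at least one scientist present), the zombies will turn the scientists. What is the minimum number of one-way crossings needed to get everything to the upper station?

Counting alone: each trip to the upper station takes at most 2 across and each return brings at least 1 back, so after t trips out (and t−1 returns) at most 2t − (t−1) of the 10 are across; that first reaches 10 at t = 9, so at least 17 crossings are needed.
The plan below uses exactly 17 crossings, so it is optimal:
1. 2 zombies → the upper station.  (the lower station: 6S 2Z; the upper station: 0S 2Z)
2. 1 zombie ← the lower station.  (the lower station: 6S 3Z; the upper station: 0S 1Z)
3. 2 zombies → the upper station.  (the lower station: 6S 1Z; the upper station: 0S 3Z)
4. 1 zombie ← the lower station.  (the lower station: 6S 2Z; the upper station: 0S 2Z)
5. 2 scientists → the upper station.  (the lower station: 4S 2Z; the upper station: 2S 2Z)
6. 1 zombie ← the lower station.  (the lower station: 4S 3Z; the upper station: 2S 1Z)
7. 1 scientist and 1 zombie → the upper station.  (the lower station: 3S 2Z; the upper station: 3S 2Z)
8. 1 zombie ← the lower station.  (the lower station: 3S 3Z; the upper station: 3S 1Z)
9. 2 zombies → the upper station.  (the lower station: 3S 1Z; the upper station: 3S 3Z)
10. 1 zombie ← the lower station.  (the lower station: 3S 2Z; the upper station: 3S 2Z)
11. 1 scientist and 1 zombie → the upper station.  (the lower station: 2S 1Z; the upper station: 4S 3Z)
12. 1 zombie ← the lower station.  (the lower station: 2S 2Z; the upper station: 4S 2Z)
13. 2 zombies → the upper station.  (the lower station: 2S 0Z; the upper station: 4S 4Z)
14. 1 zombie ← the lower station.  (the lower station: 2S 1Z; the upper station: 4S 3Z)
15. 1 scientist and 1 zombie → the upper station.  (the lower station: 1S 0Z; the upper station: 5S 4Z)
16. 1 zombie ← the lower station.  (the lower station: 1S 1Z; the upper station: 5S 3Z)
17. 1 scientist and 1 zombie → the upper station.  (the lower station: 0S 0Z; the upper station: 6S 4Z)

17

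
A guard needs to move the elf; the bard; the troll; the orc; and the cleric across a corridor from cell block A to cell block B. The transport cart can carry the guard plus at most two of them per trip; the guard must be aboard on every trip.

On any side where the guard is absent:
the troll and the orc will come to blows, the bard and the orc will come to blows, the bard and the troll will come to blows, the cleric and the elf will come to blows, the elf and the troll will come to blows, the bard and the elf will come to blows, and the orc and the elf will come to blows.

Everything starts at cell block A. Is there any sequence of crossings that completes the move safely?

No

Whatever the first load, the items left behind include a forbidden pair without the guard. No opening move is safe, so no plan exists.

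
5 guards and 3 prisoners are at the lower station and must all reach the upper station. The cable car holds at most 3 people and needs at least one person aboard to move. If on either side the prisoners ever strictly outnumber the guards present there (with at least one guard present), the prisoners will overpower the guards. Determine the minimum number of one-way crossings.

Counting alone: each trip to the upper station takes at most 3 across and each return brings at least 1 back, so after t trips out (and t−1 returns) at most 3t − (t−1) of the 8 are across; that first reaches 8 at t = 4, so at least 7 crossings are needed.
The plan below uses exactly 7 crossings, so it is optimal:
1. 2 prisoners → the upper station.  (the lower station: 5G 1P; the upper station: 0G 2P)
2. 1 prisoner ← the lower station.  (the lower station: 5G 2P; the upper station: 0G 1P)
3. 2 guards and 1 prisoner → the upper station.  (the lower station: 3G 1P; the upper station: 2G 2P)
4. 1 prisoner ← the lower station.  (the lower station: 3G 2P; the upper station: 2G 1P)
5. 1 guard and 2 prisoners → the upper station.  (the lower station: 2G 0P; the upper station: 3G 3P)
6. 1 prisoner ← the lower station.  (the lower station: 2G 1P; the upper station: 3G 2P)
7. 2 guards and 1 prisoner → the upper station.  (the lower station: 0G 0P; the upper station: 5G 3P)

7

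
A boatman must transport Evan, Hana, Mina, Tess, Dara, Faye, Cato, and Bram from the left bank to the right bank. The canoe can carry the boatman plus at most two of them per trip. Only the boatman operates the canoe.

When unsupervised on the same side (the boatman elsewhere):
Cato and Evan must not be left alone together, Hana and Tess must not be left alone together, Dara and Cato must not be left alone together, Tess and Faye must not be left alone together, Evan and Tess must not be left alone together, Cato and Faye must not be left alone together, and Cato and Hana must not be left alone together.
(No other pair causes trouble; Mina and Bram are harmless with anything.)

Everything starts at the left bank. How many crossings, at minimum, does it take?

Counting alone: the boatman can take at most 2 across per trip to the right bank, so moving all 8 needs at least 4 loaded trips out, with a return between consecutive ones — at least 7 crossings.
The safety rule pushes this higher. Following every safe sequence of crossings, the most of the 8 that can be at the right bank as the canoe arrives there on crossing 7 is 6 — never all 8.
So no plan with fewer than 9 crossings exists, and this one achieves 9:
1. Boatman goes to the right bank with Cato and Tess.  [the left bank: Bram, Dara, Evan, Faye, Hana, Mina | the right bank: Cato, Tess]
2. Boatman goes back to the left bank alone.  [the left bank: Bram, Dara, Evan, Faye, Hana, Mina | the right bank: Cato, Tess]
3. Boatman goes to the right bank with Evan and Hana.  [the left bank: Bram, Dara, Faye, Mina | the right bank: Cato, Evan, Hana, Tess]
4. Boatman goes back to the left bank with Cato and Tess.  [the left bank: Bram, Cato, Dara, Faye, Mina, Tess | the right bank: Evan, Hana]
5. Boatman goes to the right bank with Dara and Faye.  [the left bank: Bram, Cato, Mina, Tess | the right bank: Dara, Evan, Faye, Hana]
6. Boatman goes back to the left bank alone.  [the left bank: Bram, Cato, Mina, Tess | the right bank: Dara, Evan, Faye, Hana]
7. Boatman goes to the right bank with Bram and Mina.  [the left bank: Cato, Tess | the right bank: Bram, Dara, Evan, Faye, Hana, Mina]
8. Boatman goes back to the left bank alone.  [the left bank: Cato, Tess | the right bank: Bram, Dara, Evan, Faye, Hana, Mina]
9. Boatman goes to the right bank with Cato and Tess.  [the left bank: — | the right bank: Bram, Cato, Dara, Evan, Faye, Hana, Mina, Tess]

9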